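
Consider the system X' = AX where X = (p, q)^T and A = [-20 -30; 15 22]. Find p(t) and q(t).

Coefficient matrix A = [[-20, -30], [15, 22]].
Characteristic polynomial det(A - λI) = λ^2 - 2λ + 10 = 0.
Eigenvalues λ = 1 ± 3i (complex conjugate pair).
For λ=1+3i: an eigenvector is (1,-1) - i(3,-2) = (1 - 3i, -1 + 2i).
A real fundamental pair from Re and Im of e^((1+3i)t)v: X_1 = e^(t)(cos(3t)·(1,-1) + sin(3t)·(3,-2)), X_2 = e^(t)(sin(3t)·(1,-1) - cos(3t)·(3,-2)).
General solution: c_1X_1 + c_2X_2.

p(t) = 3c_1e^(t)sin(3t) + c_1e^(t)cos(3t) + c_2e^(t)sin(3t) - 3c_2e^(t)cos(3t), q(t) = -2c_1e^(t)sin(3t) - c_1e^(t)cos(3t) - c_2e^(t)sin(3t) + 2c_2e^(t)cos(3t)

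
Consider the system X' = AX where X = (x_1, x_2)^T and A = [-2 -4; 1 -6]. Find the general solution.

x_1(t) = 2K_1e^(-4t) + 2K_2te^(-4t) - K_2e^(-4t), x_2(t) = K_1e^(-4t) + K_2te^(-4t) - K_2e^(-4t)

Coefficient matrix A = [[-2, -4], [1, -6]].
Characteristic polynomial det(A - λI) = λ^2 + 8λ + 16 = 0.
Single eigenvalue λ = -4 with algebraic multiplicity 2.
Eigenvector v = (2,1); generalized eigenvector w with (A-λI)w=v is (-1,-1).
General solution: e^(-4t)[K_1·v + K_2·(t·v + w)].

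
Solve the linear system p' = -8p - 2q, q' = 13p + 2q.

p(t) = c_1e^(-3t)sin(t) - c_1e^(-3t)cos(t) - c_2e^(-3t)sin(t) - c_2e^(-3t)cos(t), q(t) = -3c_1e^(-3t)sin(t) + 2c_1e^(-3t)cos(t) + 2c_2e^(-3t)sin(t) + 3c_2e^(-3t)cos(t)

Coefficient matrix A = [[-8, -2], [13, 2]].
Characteristic polynomial det(A - λI) = λ^2 + 6λ + 10 = 0.
Eigenvalues λ = -3 ± i (complex conjugate pair).
For λ=-3+i: an eigenvector is (-1,2) - i(1,-3) = (-1 - i, 2 + 3i).
A real fundamental pair from Re and Im of e^((-3+i)t)v: X_1 = e^(-3t)(cos(t)·(-1,2) + sin(t)·(1,-3)), X_2 = e^(-3t)(sin(t)·(-1,2) - cos(t)·(1,-3)).
General solution: c_1X_1 + c_2X_2.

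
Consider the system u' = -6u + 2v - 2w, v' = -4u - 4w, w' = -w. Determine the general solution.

u(t) = C_1e^(-2t) - C_2e^(-4t) - 2C_3e^(-t), v(t) = 2C_1e^(-2t) - C_2e^(-4t) - 4C_3e^(-t), w(t) = C_3e^(-t)

Coefficient matrix A = [[-6, 2, -2], [-4, 0, -4], [0, 0, -1]].
det(A - λI) = 0 gives eigenvalues λ = -2, -4, -1.
For λ=-2: eigenvector (1,2,0).
For λ=-4: eigenvector (-1,-1,0).
For λ=-1: eigenvector (-2,-4,1).
General solution: C_1e^(-2t)(1,2,0) + C_2e^(-4t)(-1,-1,0) + C_3e^(-t)(-2,-4,1).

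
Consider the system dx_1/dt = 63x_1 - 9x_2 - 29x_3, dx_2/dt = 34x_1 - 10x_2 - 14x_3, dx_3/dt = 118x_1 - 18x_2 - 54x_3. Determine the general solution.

Coefficient matrix A = [[63, -9, -29], [34, -10, -14], [118, -18, -54]].
det(A - λI) = 0 gives eigenvalues λ = -1, -4, 4.
For λ=-1: eigenvector (3,2,6).
For λ=-4: eigenvector (1,1,2).
For λ=4: eigenvector (-7,-4,-13).
General solution: K_1e^(-t)(3,2,6) + K_2e^(-4t)(1,1,2) + K_3e^(4t)(-7,-4,-13).

x_1(t) = 3K_1e^(-t) + K_2e^(-4t) - 7K_3e^(4t), x_2(t) = 2K_1e^(-t) + K_2e^(-4t) - 4K_3e^(4t), x_3(t) = 6K_1e^(-t) + 2K_2e^(-4t) - 13K_3e^(4t)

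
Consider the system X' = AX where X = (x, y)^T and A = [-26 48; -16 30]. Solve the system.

Coefficient matrix A = [[-26, 48], [-16, 30]].
Characteristic polynomial det(A - λI) = λ^2 - 4λ - 12 = 0.
Eigenvalues λ = -2, 6.
For λ=-2: (A-λI) row 1 is [-24, 48], so an eigenvector is (2, 1).
For λ=6: (A-λI) row 1 is [-32, 48], so an eigenvector is (-3, -2).
General solution: K_1e^(-2t)(2,1) + K_2e^(6t)(-3,-2).

x(t) = 2K_1e^(-2t) - 3K_2e^(6t), y(t) = K_1e^(-2t) - 2K_2e^(6t)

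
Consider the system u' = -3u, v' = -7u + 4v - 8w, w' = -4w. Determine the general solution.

u(t) = C_2e^(-3t), v(t) = C_1e^(4t) + C_2e^(-3t) + C_3e^(-4t), w(t) = C_3e^(-4t)

Coefficient matrix A = [[-3, 0, 0], [-7, 4, -8], [0, 0, -4]].
det(A - λI) = 0 gives eigenvalues λ = 4, -3, -4.
For λ=4: eigenvector (0,1,0).
For λ=-3: eigenvector (1,1,0).
For λ=-4: eigenvector (0,1,1).
General solution: C_1e^(4t)(0,1,0) + C_2e^(-3t)(1,1,0) + C_3e^(-4t)(0,1,1).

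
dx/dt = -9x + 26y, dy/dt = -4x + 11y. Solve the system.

x(t) = -2c_1e^(t)sin(2t) + 3c_1e^(t)cos(2t) + 3c_2e^(t)sin(2t) + 2c_2e^(t)cos(2t), y(t) = -c_1e^(t)sin(2t) + c_1e^(t)cos(2t) + c_2e^(t)sin(2t) + c_2e^(t)cos(2t)

Coefficient matrix A = [[-9, 26], [-4, 11]].
Characteristic polynomial det(A - λI) = λ^2 - 2λ + 5 = 0.
Eigenvalues λ = 1 ± 2i (complex conjugate pair).
For λ=1+2i: an eigenvector is (3,1) - i(-2,-1) = (3 + 2i, 1 + i).
A real fundamental pair from Re and Im of e^((1+2i)t)v: X_1 = e^(t)(cos(2t)·(3,1) + sin(2t)·(-2,-1)), X_2 = e^(t)(sin(2t)·(3,1) - cos(2t)·(-2,-1)).
General solution: c_1X_1 + c_2X_2.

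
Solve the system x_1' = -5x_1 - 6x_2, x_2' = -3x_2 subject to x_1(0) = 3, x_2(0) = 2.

Coefficient matrix A = [[-5, -6], [0, -3]].
Characteristic polynomial det(A - λI) = λ^2 + 8λ + 15 = 0.
Eigenvalues λ = -5, -3.
For λ=-5: (A-λI) row 1 is [0, -6], so an eigenvector is (1, 0).
For λ=-3: (A-λI) row 1 is [-2, -6], so an eigenvector is (-3, 1).
General solution: K_1e^(-5t)(1,0) + K_2e^(-3t)(-3,1).
Applying x_1(0)=3, x_2(0)=2 gives K_1=9, K_2=2.

x_1(t) = -6e^(-3t) + 9e^(-5t), x_2(t) = 2e^(-3t)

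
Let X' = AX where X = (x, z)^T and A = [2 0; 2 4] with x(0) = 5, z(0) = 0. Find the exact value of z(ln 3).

A = [[2,0],[2,4]]; eigenvalues λ = 2, 4.
Eigenvectors: (-1,1) for λ=2, (0,-1) for λ=4.
From the initial condition, c_1 = -5, c_2 = -5.
z(ln 3) = (-5)(3^2)(1) + (-5)(3^4)(-1) = 360.

360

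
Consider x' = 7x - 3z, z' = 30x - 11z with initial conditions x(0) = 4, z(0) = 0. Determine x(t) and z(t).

x(t) = 12e^(-2t)sin(3t) + 4e^(-2t)cos(3t), z(t) = 40e^(-2t)sin(3t)

Coefficient matrix A = [[7, -3], [30, -11]].
Characteristic polynomial det(A - λI) = λ^2 + 4λ + 13 = 0.
Eigenvalues λ = -2 ± 3i (complex conjugate pair).
For λ=-2+3i: an eigenvector is (-1,-3) - i(0,-1) = (-1, -3 + i).
A real fundamental pair from Re and Im of e^((-2+3i)t)v: X_1 = e^(-2t)(cos(3t)·(-1,-3) + sin(3t)·(0,-1)), X_2 = e^(-2t)(sin(3t)·(-1,-3) - cos(3t)·(0,-1)).
General solution: C_1X_1 + C_2X_2.
Applying x(0)=4, z(0)=0 gives C_1=-4, C_2=-12.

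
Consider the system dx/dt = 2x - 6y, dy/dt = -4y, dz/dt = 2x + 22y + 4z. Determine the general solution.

Coefficient matrix A = [[2, -6, 0], [0, -4, 0], [2, 22, 4]].
det(A - λI) = 0 gives eigenvalues λ = 4, -4, 2.
For λ=4: eigenvector (0,0,1).
For λ=-4: eigenvector (1,1,-3).
For λ=2: eigenvector (1,0,-1).
General solution: C_1e^(4t)(0,0,1) + C_2e^(-4t)(1,1,-3) + C_3e^(2t)(1,0,-1).

x(t) = C_2e^(-4t) + C_3e^(2t), y(t) = C_2e^(-4t), z(t) = C_1e^(4t) - 3C_2e^(-4t) - C_3e^(2t)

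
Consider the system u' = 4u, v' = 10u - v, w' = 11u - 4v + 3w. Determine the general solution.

Coefficient matrix A = [[4, 0, 0], [10, -1, 0], [11, -4, 3]].
det(A - λI) = 0 gives eigenvalues λ = 4, 3, -1.
For λ=4: eigenvector (1,2,3).
For λ=3: eigenvector (0,0,1).
For λ=-1: eigenvector (0,1,1).
General solution: C_1e^(4t)(1,2,3) + C_2e^(3t)(0,0,1) + C_3e^(-t)(0,1,1).

u(t) = C_1e^(4t), v(t) = 2C_1e^(4t) + C_3e^(-t), w(t) = 3C_1e^(4t) + C_2e^(3t) + C_3e^(-t)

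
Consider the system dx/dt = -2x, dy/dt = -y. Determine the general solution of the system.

x(t) = -C_2e^(-2t), y(t) = C_1e^(-t)

Coefficient matrix A = [[-2, 0], [0, -1]].
Characteristic polynomial det(A - λI) = λ^2 + 3λ + 2 = 0.
Eigenvalues λ = -1, -2.
For λ=-1: (A-λI) row 1 is [-1, 0], so an eigenvector is (0, 1).
For λ=-2: (A-λI) row 2 is [0, 1], so an eigenvector is (-1, 0).
General solution: C_1e^(-t)(0,1) + C_2e^(-2t)(-1,0).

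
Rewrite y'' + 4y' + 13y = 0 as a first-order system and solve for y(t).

y(t) = c_1e^(-2t)cos(3t) + c_2e^(-2t)sin(3t)

Let x_1 = y, x_2 = y'. Then x_1' = x_2 and x_2' = -13x_1 - 4x_2.
A = [[0,1],[-13,-4]]; det(A-λI) = λ^2 + 4λ + 13.
Eigenvalues λ = -2 ± 3i.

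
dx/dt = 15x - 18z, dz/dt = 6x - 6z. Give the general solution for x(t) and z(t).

x(t) = -2C_1e^(6t) + 3C_2e^(3t), z(t) = -C_1e^(6t) + 2C_2e^(3t)

Coefficient matrix A = [[15, -18], [6, -6]].
Characteristic polynomial det(A - λI) = λ^2 - 9λ + 18 = 0.
Eigenvalues λ = 6, 3.
For λ=6: (A-λI) row 1 is [9, -18], so an eigenvector is (-2, -1).
For λ=3: (A-λI) row 1 is [12, -18], so an eigenvector is (3, 2).
General solution: C_1e^(6t)(-2,-1) + C_2e^(3t)(3,2).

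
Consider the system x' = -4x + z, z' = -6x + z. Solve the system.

Coefficient matrix A = [[-4, 1], [-6, 1]].
Characteristic polynomial det(A - λI) = λ^2 + 3λ + 2 = 0.
Eigenvalues λ = -1, -2.
For λ=-1: (A-λI) row 1 is [-3, 1], so an eigenvector is (1, 3).
For λ=-2: (A-λI) row 1 is [-2, 1], so an eigenvector is (-1, -2).
General solution: C_1e^(-t)(1,3) + C_2e^(-2t)(-1,-2).

x(t) = C_1e^(-t) - C_2e^(-2t), z(t) = 3C_1e^(-t) - 2C_2e^(-2t)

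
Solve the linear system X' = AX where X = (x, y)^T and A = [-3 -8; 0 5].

x(t) = -c_1e^(5t) + c_2e^(-3t), y(t) = c_1e^(5t)

Coefficient matrix A = [[-3, -8], [0, 5]].
Characteristic polynomial det(A - λI) = λ^2 - 2λ - 15 = 0.
Eigenvalues λ = 5, -3.
For λ=5: (A-λI) row 1 is [-8, -8], so an eigenvector is (-1, 1).
For λ=-3: (A-λI) row 1 is [0, -8], so an eigenvector is (1, 0).
General solution: c_1e^(5t)(-1,1) + c_2e^(-3t)(1,0).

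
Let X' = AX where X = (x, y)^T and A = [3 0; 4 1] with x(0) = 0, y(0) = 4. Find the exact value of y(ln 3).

12

A = [[3,0],[4,1]]; eigenvalues λ = 3, 1.
Eigenvectors: (1,2) for λ=3, (0,1) for λ=1.
From the initial condition, c_1 = 0, c_2 = 4.
y(ln 3) = (0)(3^3)(2) + (4)(3^1)(1) = 12.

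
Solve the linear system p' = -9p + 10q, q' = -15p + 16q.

p(t) = c_1e^(t) - 2c_2e^(6t), q(t) = c_1e^(t) - 3c_2e^(6t)

Coefficient matrix A = [[-9, 10], [-15, 16]].
Characteristic polynomial det(A - λI) = λ^2 - 7λ + 6 = 0.
Eigenvalues λ = 1, 6.
For λ=1: (A-λI) row 1 is [-10, 10], so an eigenvector is (1, 1).
For λ=6: (A-λI) row 1 is [-15, 10], so an eigenvector is (-2, -3).
General solution: c_1e^(t)(1,1) + c_2e^(6t)(-2,-3).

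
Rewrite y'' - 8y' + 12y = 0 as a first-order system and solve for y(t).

Let x_1 = y, x_2 = y'. Then x_1' = x_2 and x_2' = -12x_1 + 8x_2.
A = [[0,1],[-12,8]]; det(A-λI) = λ^2 - 8λ + 12.
Eigenvalues λ = 2, 6 with eigenvectors (1,2), (1,6).

y(t) = K_1e^(2t) + K_2e^(6t)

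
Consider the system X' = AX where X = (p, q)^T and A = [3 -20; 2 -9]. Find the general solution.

Coefficient matrix A = [[3, -20], [2, -9]].
Characteristic polynomial det(A - λI) = λ^2 + 6λ + 13 = 0.
Eigenvalues λ = -3 ± 2i (complex conjugate pair).
For λ=-3+2i: an eigenvector is (-3,-1) - i(1,0) = (-3 - i, -1).
A real fundamental pair from Re and Im of e^((-3+2i)t)v: X_1 = e^(-3t)(cos(2t)·(-3,-1) + sin(2t)·(1,0)), X_2 = e^(-3t)(sin(2t)·(-3,-1) - cos(2t)·(1,0)).
General solution: C_1X_1 + C_2X_2.

p(t) = C_1e^(-3t)sin(2t) - 3C_1e^(-3t)cos(2t) - 3C_2e^(-3t)sin(2t) - C_2e^(-3t)cos(2t), q(t) = -C_1e^(-3t)cos(2t) - C_2e^(-3t)sin(2t)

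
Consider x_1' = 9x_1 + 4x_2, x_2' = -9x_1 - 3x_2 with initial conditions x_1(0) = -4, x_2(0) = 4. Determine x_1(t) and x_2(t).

Coefficient matrix A = [[9, 4], [-9, -3]].
Characteristic polynomial det(A - λI) = λ^2 - 6λ + 9 = 0.
Single eigenvalue λ = 3 with algebraic multiplicity 2.
Eigenvector v = (2,-3); generalized eigenvector w with (A-λI)w=v is (1,-1).
General solution: e^(3t)[K_1·v + K_2·(t·v + w)].
Applying x_1(0)=-4, x_2(0)=4 gives K_1=0, K_2=-4.

x_1(t) = -8te^(3t) - 4e^(3t), x_2(t) = 12te^(3t) + 4e^(3t)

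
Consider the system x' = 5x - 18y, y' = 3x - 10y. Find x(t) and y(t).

Coefficient matrix A = [[5, -18], [3, -10]].
Characteristic polynomial det(A - λI) = λ^2 + 5λ + 4 = 0.
Eigenvalues λ = -1, -4.
For λ=-1: (A-λI) row 1 is [6, -18], so an eigenvector is (-3, -1).
For λ=-4: (A-λI) row 1 is [9, -18], so an eigenvector is (2, 1).
General solution: C_1e^(-t)(-3,-1) + C_2e^(-4t)(2,1).

x(t) = -3C_1e^(-t) + 2C_2e^(-4t), y(t) = -C_1e^(-t) + C_2e^(-4t)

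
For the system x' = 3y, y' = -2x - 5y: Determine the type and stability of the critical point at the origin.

A = [[0,3],[-2,-5]]; det(A-λI) = λ^2 + 5λ + 6.
λ = -2, -3: both negative.

stable node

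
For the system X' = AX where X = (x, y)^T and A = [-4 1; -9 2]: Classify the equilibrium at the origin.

stable improper node

A = [[-4,1],[-9,2]]; det(A-λI) = λ^2 + 2λ + 1.
repeated λ = -1 with a single eigenvector.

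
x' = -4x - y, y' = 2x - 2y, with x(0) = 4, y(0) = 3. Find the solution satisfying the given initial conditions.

x(t) = -7e^(-3t)sin(t) + 4e^(-3t)cos(t), y(t) = 11e^(-3t)sin(t) + 3e^(-3t)cos(t)

Coefficient matrix A = [[-4, -1], [2, -2]].
Characteristic polynomial det(A - λI) = λ^2 + 6λ + 10 = 0.
Eigenvalues λ = -3 ± i (complex conjugate pair).
For λ=-3+i: an eigenvector is (1,-1) - i(0,1) = (1, -1 - i).
A real fundamental pair from Re and Im of e^((-3+i)t)v: X_1 = e^(-3t)(cos(t)·(1,-1) + sin(t)·(0,1)), X_2 = e^(-3t)(sin(t)·(1,-1) - cos(t)·(0,1)).
General solution: c_1X_1 + c_2X_2.
Applying x(0)=4, y(0)=3 gives c_1=4, c_2=-7.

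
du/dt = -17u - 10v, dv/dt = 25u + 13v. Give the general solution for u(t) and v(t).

u(t) = -c_1e^(-2t)sin(5t) - c_1e^(-2t)cos(5t) - c_2e^(-2t)sin(5t) + c_2e^(-2t)cos(5t), v(t) = c_1e^(-2t)sin(5t) + 2c_1e^(-2t)cos(5t) + 2c_2e^(-2t)sin(5t) - c_2e^(-2t)cos(5t)

Coefficient matrix A = [[-17, -10], [25, 13]].
Characteristic polynomial det(A - λI) = λ^2 + 4λ + 29 = 0.
Eigenvalues λ = -2 ± 5i (complex conjugate pair).
For λ=-2+5i: an eigenvector is (-1,2) - i(-1,1) = (-1 + i, 2 - i).
A real fundamental pair from Re and Im of e^((-2+5i)t)v: X_1 = e^(-2t)(cos(5t)·(-1,2) + sin(5t)·(-1,1)), X_2 = e^(-2t)(sin(5t)·(-1,2) - cos(5t)·(-1,1)).
General solution: c_1X_1 + c_2X_2.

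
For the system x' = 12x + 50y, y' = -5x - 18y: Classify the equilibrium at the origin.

A = [[12,50],[-5,-18]]; det(A-λI) = λ^2 + 6λ + 34.
λ = -3 ± 5i: negative real part.

stable spiral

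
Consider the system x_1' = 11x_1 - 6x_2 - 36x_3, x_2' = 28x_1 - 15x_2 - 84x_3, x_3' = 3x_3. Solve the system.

Coefficient matrix A = [[11, -6, -36], [28, -15, -84], [0, 0, 3]].
det(A - λI) = 0 gives eigenvalues λ = -1, 3, -3.
For λ=-1: eigenvector (1,2,0).
For λ=3: eigenvector (-6,-14,1).
For λ=-3: eigenvector (3,7,0).
General solution: c_1e^(-t)(1,2,0) + c_2e^(3t)(-6,-14,1) + c_3e^(-3t)(3,7,0).

x_1(t) = c_1e^(-t) - 6c_2e^(3t) + 3c_3e^(-3t), x_2(t) = 2c_1e^(-t) - 14c_2e^(3t) + 7c_3e^(-3t), x_3(t) = c_2e^(3t)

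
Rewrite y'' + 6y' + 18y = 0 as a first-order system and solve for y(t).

y(t) = c_1e^(-3t)cos(3t) + c_2e^(-3t)sin(3t)

Let x_1 = y, x_2 = y'. Then x_1' = x_2 and x_2' = -18x_1 - 6x_2.
A = [[0,1],[-18,-6]]; det(A-λI) = λ^2 + 6λ + 18.
Eigenvalues λ = -3 ± 3i.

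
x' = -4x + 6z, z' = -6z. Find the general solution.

x(t) = -3C_1e^(-6t) + C_2e^(-4t), z(t) = C_1e^(-6t)

Coefficient matrix A = [[-4, 6], [0, -6]].
Characteristic polynomial det(A - λI) = λ^2 + 10λ + 24 = 0.
Eigenvalues λ = -6, -4.
For λ=-6: (A-λI) row 1 is [2, 6], so an eigenvector is (-3, 1).
For λ=-4: (A-λI) row 1 is [0, 6], so an eigenvector is (1, 0).
General solution: C_1e^(-6t)(-3,1) + C_2e^(-4t)(1,0).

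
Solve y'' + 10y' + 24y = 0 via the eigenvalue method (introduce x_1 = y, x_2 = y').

Let x_1 = y, x_2 = y'. Then x_1' = x_2 and x_2' = -24x_1 - 10x_2.
A = [[0,1],[-24,-10]]; det(A-λI) = λ^2 + 10λ + 24.
Eigenvalues λ = -4, -6 with eigenvectors (1,-4), (1,-6).

y(t) = c_1e^(-4t) + c_2e^(-6t)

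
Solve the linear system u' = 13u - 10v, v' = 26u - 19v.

u(t) = 2C_1e^(-3t)sin(2t) - C_1e^(-3t)cos(2t) - C_2e^(-3t)sin(2t) - 2C_2e^(-3t)cos(2t), v(t) = 3C_1e^(-3t)sin(2t) - 2C_1e^(-3t)cos(2t) - 2C_2e^(-3t)sin(2t) - 3C_2e^(-3t)cos(2t)

Coefficient matrix A = [[13, -10], [26, -19]].
Characteristic polynomial det(A - λI) = λ^2 + 6λ + 13 = 0.
Eigenvalues λ = -3 ± 2i (complex conjugate pair).
For λ=-3+2i: an eigenvector is (-1,-2) - i(2,3) = (-1 - 2i, -2 - 3i).
A real fundamental pair from Re and Im of e^((-3+2i)t)v: X_1 = e^(-3t)(cos(2t)·(-1,-2) + sin(2t)·(2,3)), X_2 = e^(-3t)(sin(2t)·(-1,-2) - cos(2t)·(2,3)).
General solution: C_1X_1 + C_2X_2.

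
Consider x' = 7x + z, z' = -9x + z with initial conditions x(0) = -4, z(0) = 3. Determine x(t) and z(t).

x(t) = -9te^(4t) - 4e^(4t), z(t) = 27te^(4t) + 3e^(4t)

Coefficient matrix A = [[7, 1], [-9, 1]].
Characteristic polynomial det(A - λI) = λ^2 - 8λ + 16 = 0.
Single eigenvalue λ = 4 with algebraic multiplicity 2.
Eigenvector v = (-1,3); generalized eigenvector w with (A-λI)w=v is (-1,2).
General solution: e^(4t)[C_1·v + C_2·(t·v + w)].
Applying x(0)=-4, z(0)=3 gives C_1=-5, C_2=9.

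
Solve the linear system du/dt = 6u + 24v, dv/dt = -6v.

u(t) = 2C_1e^(-6t) + C_2e^(6t), v(t) = -C_1e^(-6t)

Coefficient matrix A = [[6, 24], [0, -6]].
Characteristic polynomial det(A - λI) = λ^2 - 36 = 0.
Eigenvalues λ = -6, 6.
For λ=-6: (A-λI) row 1 is [12, 24], so an eigenvector is (2, -1).
For λ=6: (A-λI) row 1 is [0, 24], so an eigenvector is (1, 0).
General solution: C_1e^(-6t)(2,-1) + C_2e^(6t)(1,0).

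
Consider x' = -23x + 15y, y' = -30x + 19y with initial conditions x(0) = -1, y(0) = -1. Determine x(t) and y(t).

x(t) = 2e^(-2t)sin(3t) - e^(-2t)cos(3t), y(t) = 3e^(-2t)sin(3t) - e^(-2t)cos(3t)

Coefficient matrix A = [[-23, 15], [-30, 19]].
Characteristic polynomial det(A - λI) = λ^2 + 4λ + 13 = 0.
Eigenvalues λ = -2 ± 3i (complex conjugate pair).
For λ=-2+3i: an eigenvector is (2,3) - i(1,1) = (2 - i, 3 - i).
A real fundamental pair from Re and Im of e^((-2+3i)t)v: X_1 = e^(-2t)(cos(3t)·(2,3) + sin(3t)·(1,1)), X_2 = e^(-2t)(sin(3t)·(2,3) - cos(3t)·(1,1)).
General solution: c_1X_1 + c_2X_2.
Applying x(0)=-1, y(0)=-1 gives c_1=0, c_2=1.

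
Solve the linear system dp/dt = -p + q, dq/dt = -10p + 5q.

p(t) = -C_1e^(2t)sin(t) + C_2e^(2t)cos(t), q(t) = -3C_1e^(2t)sin(t) - C_1e^(2t)cos(t) - C_2e^(2t)sin(t) + 3C_2e^(2t)cos(t)

Coefficient matrix A = [[-1, 1], [-10, 5]].
Characteristic polynomial det(A - λI) = λ^2 - 4λ + 5 = 0.
Eigenvalues λ = 2 ± i (complex conjugate pair).
For λ=2+i: an eigenvector is (0,-1) - i(-1,-3) = (0 + i, -1 + 3i).
A real fundamental pair from Re and Im of e^((2+i)t)v: X_1 = e^(2t)(cos(t)·(0,-1) + sin(t)·(-1,-3)), X_2 = e^(2t)(sin(t)·(0,-1) - cos(t)·(-1,-3)).
General solution: C_1X_1 + C_2X_2.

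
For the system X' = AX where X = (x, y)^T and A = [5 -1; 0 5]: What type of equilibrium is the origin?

unstable improper node

A = [[5,-1],[0,5]]; det(A-λI) = λ^2 - 10λ + 25.
repeated λ = 5 with a single eigenvector.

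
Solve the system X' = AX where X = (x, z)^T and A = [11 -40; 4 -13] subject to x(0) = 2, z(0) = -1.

x(t) = 16e^(-t)sin(4t) + 2e^(-t)cos(4t), z(t) = 5e^(-t)sin(4t) - e^(-t)cos(4t)

Coefficient matrix A = [[11, -40], [4, -13]].
Characteristic polynomial det(A - λI) = λ^2 + 2λ + 17 = 0.
Eigenvalues λ = -1 ± 4i (complex conjugate pair).
For λ=-1+4i: an eigenvector is (-1,0) - i(-3,-1) = (-1 + 3i, 0 + i).
A real fundamental pair from Re and Im of e^((-1+4i)t)v: X_1 = e^(-t)(cos(4t)·(-1,0) + sin(4t)·(-3,-1)), X_2 = e^(-t)(sin(4t)·(-1,0) - cos(4t)·(-3,-1)).
General solution: K_1X_1 + K_2X_2.
Applying x(0)=2, z(0)=-1 gives K_1=-5, K_2=-1.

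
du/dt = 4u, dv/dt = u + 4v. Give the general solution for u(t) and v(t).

u(t) = -c_2e^(4t), v(t) = -c_1e^(4t) - c_2te^(4t) + 3c_2e^(4t)

Coefficient matrix A = [[4, 0], [1, 4]].
Characteristic polynomial det(A - λI) = λ^2 - 8λ + 16 = 0.
Single eigenvalue λ = 4 with algebraic multiplicity 2.
Eigenvector v = (0,-1); generalized eigenvector w with (A-λI)w=v is (-1,3).
General solution: e^(4t)[c_1·v + c_2·(t·v + w)].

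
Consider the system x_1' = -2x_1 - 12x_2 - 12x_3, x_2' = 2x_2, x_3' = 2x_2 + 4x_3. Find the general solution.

Coefficient matrix A = [[-2, -12, -12], [0, 2, 0], [0, 2, 4]].
det(A - λI) = 0 gives eigenvalues λ = -2, 2, 4.
For λ=-2: eigenvector (1,0,0).
For λ=2: eigenvector (0,1,-1).
For λ=4: eigenvector (-2,0,1).
General solution: C_1e^(-2t)(1,0,0) + C_2e^(2t)(0,1,-1) + C_3e^(4t)(-2,0,1).

x_1(t) = C_1e^(-2t) - 2C_3e^(4t), x_2(t) = C_2e^(2t), x_3(t) = -C_2e^(2t) + C_3e^(4t)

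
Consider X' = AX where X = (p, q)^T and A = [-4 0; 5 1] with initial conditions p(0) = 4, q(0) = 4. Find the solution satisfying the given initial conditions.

p(t) = 4e^(-4t), q(t) = 8e^(t) - 4e^(-4t)

Coefficient matrix A = [[-4, 0], [5, 1]].
Characteristic polynomial det(A - λI) = λ^2 + 3λ - 4 = 0.
Eigenvalues λ = 1, -4.
For λ=1: (A-λI) row 1 is [-5, 0], so an eigenvector is (0, 1).
For λ=-4: (A-λI) row 2 is [5, 5], so an eigenvector is (-1, 1).
General solution: C_1e^(t)(0,1) + C_2e^(-4t)(-1,1).
Applying p(0)=4, q(0)=4 gives C_1=8, C_2=-4.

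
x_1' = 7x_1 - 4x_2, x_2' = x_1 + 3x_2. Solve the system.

Coefficient matrix A = [[7, -4], [1, 3]].
Characteristic polynomial det(A - λI) = λ^2 - 10λ + 25 = 0.
Single eigenvalue λ = 5 with algebraic multiplicity 2.
Eigenvector v = (-2,-1); generalized eigenvector w with (A-λI)w=v is (-3,-1).
General solution: e^(5t)[c_1·v + c_2·(t·v + w)].

x_1(t) = -2c_1e^(5t) - 2c_2te^(5t) - 3c_2e^(5t), x_2(t) = -c_1e^(5t) - c_2te^(5t) - c_2e^(5t)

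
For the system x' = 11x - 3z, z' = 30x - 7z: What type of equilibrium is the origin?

unstable spiral

A = [[11,-3],[30,-7]]; det(A-λI) = λ^2 - 4λ + 13.
λ = 2 ± 3i: positive real part.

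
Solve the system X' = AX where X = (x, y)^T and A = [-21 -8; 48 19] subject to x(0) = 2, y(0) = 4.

Coefficient matrix A = [[-21, -8], [48, 19]].
Characteristic polynomial det(A - λI) = λ^2 + 2λ - 15 = 0.
Eigenvalues λ = -5, 3.
For λ=-5: (A-λI) row 1 is [-16, -8], so an eigenvector is (1, -2).
For λ=3: (A-λI) row 1 is [-24, -8], so an eigenvector is (1, -3).
General solution: K_1e^(-5t)(1,-2) + K_2e^(3t)(1,-3).
Applying x(0)=2, y(0)=4 gives K_1=10, K_2=-8.

x(t) = -8e^(3t) + 10e^(-5t), y(t) = 24e^(3t) - 20e^(-5t)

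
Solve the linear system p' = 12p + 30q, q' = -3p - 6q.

Coefficient matrix A = [[12, 30], [-3, -6]].
Characteristic polynomial det(A - λI) = λ^2 - 6λ + 18 = 0.
Eigenvalues λ = 3 ± 3i (complex conjugate pair).
For λ=3+3i: an eigenvector is (3,-1) - i(-1,0) = (3 + i, -1).
A real fundamental pair from Re and Im of e^((3+3i)t)v: X_1 = e^(3t)(cos(3t)·(3,-1) + sin(3t)·(-1,0)), X_2 = e^(3t)(sin(3t)·(3,-1) - cos(3t)·(-1,0)).
General solution: c_1X_1 + c_2X_2.

p(t) = -c_1e^(3t)sin(3t) + 3c_1e^(3t)cos(3t) + 3c_2e^(3t)sin(3t) + c_2e^(3t)cos(3t), q(t) = -c_1e^(3t)cos(3t) - c_2e^(3t)sin(3t)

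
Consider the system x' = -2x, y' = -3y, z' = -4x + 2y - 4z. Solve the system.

x(t) = c_1e^(-2t), y(t) = c_2e^(-3t), z(t) = -2c_1e^(-2t) + 2c_2e^(-3t) + c_3e^(-4t)

Coefficient matrix A = [[-2, 0, 0], [0, -3, 0], [-4, 2, -4]].
det(A - λI) = 0 gives eigenvalues λ = -2, -3, -4.
For λ=-2: eigenvector (1,0,-2).
For λ=-3: eigenvector (0,1,2).
For λ=-4: eigenvector (0,0,1).
General solution: c_1e^(-2t)(1,0,-2) + c_2e^(-3t)(0,1,2) + c_3e^(-4t)(0,0,1).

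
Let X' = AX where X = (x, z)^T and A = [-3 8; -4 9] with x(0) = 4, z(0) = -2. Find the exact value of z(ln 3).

A = [[-3,8],[-4,9]]; eigenvalues λ = 1, 5.
Eigenvectors: (-2,-1) for λ=1, (1,1) for λ=5.
From the initial condition, c_1 = -6, c_2 = -8.
z(ln 3) = (-6)(3^1)(-1) + (-8)(3^5)(1) = -1926.

-1926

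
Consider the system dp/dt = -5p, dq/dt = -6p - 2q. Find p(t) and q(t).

p(t) = -C_1e^(-5t), q(t) = -2C_1e^(-5t) + C_2e^(-2t)

Coefficient matrix A = [[-5, 0], [-6, -2]].
Characteristic polynomial det(A - λI) = λ^2 + 7λ + 10 = 0.
Eigenvalues λ = -5, -2.
For λ=-5: (A-λI) row 2 is [-6, 3], so an eigenvector is (-1, -2).
For λ=-2: (A-λI) row 1 is [-3, 0], so an eigenvector is (0, 1).
General solution: C_1e^(-5t)(-1,-2) + C_2e^(-2t)(0,1).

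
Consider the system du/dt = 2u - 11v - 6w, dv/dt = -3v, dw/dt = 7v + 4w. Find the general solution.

u(t) = K_1e^(2t) - 3K_2e^(4t) + K_3e^(-3t), v(t) = K_3e^(-3t), w(t) = K_2e^(4t) - K_3e^(-3t)

Coefficient matrix A = [[2, -11, -6], [0, -3, 0], [0, 7, 4]].
det(A - λI) = 0 gives eigenvalues λ = 2, 4, -3.
For λ=2: eigenvector (1,0,0).
For λ=4: eigenvector (-3,0,1).
For λ=-3: eigenvector (1,1,-1).
General solution: K_1e^(2t)(1,0,0) + K_2e^(4t)(-3,0,1) + K_3e^(-3t)(1,1,-1).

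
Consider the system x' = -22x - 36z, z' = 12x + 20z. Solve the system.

Coefficient matrix A = [[-22, -36], [12, 20]].
Characteristic polynomial det(A - λI) = λ^2 + 2λ - 8 = 0.
Eigenvalues λ = -4, 2.
For λ=-4: (A-λI) row 1 is [-18, -36], so an eigenvector is (-2, 1).
For λ=2: (A-λI) row 1 is [-24, -36], so an eigenvector is (-3, 2).
General solution: c_1e^(-4t)(-2,1) + c_2e^(2t)(-3,2).

x(t) = -2c_1e^(-4t) - 3c_2e^(2t), z(t) = c_1e^(-4t) + 2c_2e^(2t)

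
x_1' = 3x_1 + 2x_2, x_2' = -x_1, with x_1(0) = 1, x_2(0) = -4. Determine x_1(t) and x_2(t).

x_1(t) = -6e^(2t) + 7e^(t), x_2(t) = 3e^(2t) - 7e^(t)

Coefficient matrix A = [[3, 2], [-1, 0]].
Characteristic polynomial det(A - λI) = λ^2 - 3λ + 2 = 0.
Eigenvalues λ = 1, 2.
For λ=1: (A-λI) row 1 is [2, 2], so an eigenvector is (-1, 1).
For λ=2: (A-λI) row 1 is [1, 2], so an eigenvector is (-2, 1).
General solution: c_1e^(t)(-1,1) + c_2e^(2t)(-2,1).
Applying x_1(0)=1, x_2(0)=-4 gives c_1=-7, c_2=3.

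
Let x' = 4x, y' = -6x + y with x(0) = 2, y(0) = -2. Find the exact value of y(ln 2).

A = [[4,0],[-6,1]]; eigenvalues λ = 1, 4.
Eigenvectors: (0,1) for λ=1, (-1,2) for λ=4.
From the initial condition, c_1 = 2, c_2 = -2.
y(ln 2) = (2)(2^1)(1) + (-2)(2^4)(2) = -60.

-60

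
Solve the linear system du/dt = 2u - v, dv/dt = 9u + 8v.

u(t) = -C_1e^(5t) - C_2te^(5t) + C_2e^(5t), v(t) = 3C_1e^(5t) + 3C_2te^(5t) - 2C_2e^(5t)

Coefficient matrix A = [[2, -1], [9, 8]].
Characteristic polynomial det(A - λI) = λ^2 - 10λ + 25 = 0.
Single eigenvalue λ = 5 with algebraic multiplicity 2.
Eigenvector v = (-1,3); generalized eigenvector w with (A-λI)w=v is (1,-2).
General solution: e^(5t)[C_1·v + C_2·(t·v + w)].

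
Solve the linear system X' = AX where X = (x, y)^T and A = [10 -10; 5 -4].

x(t) = 3C_1e^(3t)sin(t) - C_1e^(3t)cos(t) - C_2e^(3t)sin(t) - 3C_2e^(3t)cos(t), y(t) = 2C_1e^(3t)sin(t) - C_1e^(3t)cos(t) - C_2e^(3t)sin(t) - 2C_2e^(3t)cos(t)

Coefficient matrix A = [[10, -10], [5, -4]].
Characteristic polynomial det(A - λI) = λ^2 - 6λ + 10 = 0.
Eigenvalues λ = 3 ± i (complex conjugate pair).
For λ=3+i: an eigenvector is (-1,-1) - i(3,2) = (-1 - 3i, -1 - 2i).
A real fundamental pair from Re and Im of e^((3+i)t)v: X_1 = e^(3t)(cos(t)·(-1,-1) + sin(t)·(3,2)), X_2 = e^(3t)(sin(t)·(-1,-1) - cos(t)·(3,2)).
General solution: C_1X_1 + C_2X_2.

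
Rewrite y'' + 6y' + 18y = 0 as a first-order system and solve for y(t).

Let x_1 = y, x_2 = y'. Then x_1' = x_2 and x_2' = -18x_1 - 6x_2.
A = [[0,1],[-18,-6]]; det(A-λI) = λ^2 + 6λ + 18.
Eigenvalues λ = -3 ± 3i.

y(t) = c_1e^(-3t)cos(3t) + c_2e^(-3t)sin(3t)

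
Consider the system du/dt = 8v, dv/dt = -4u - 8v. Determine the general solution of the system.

Coefficient matrix A = [[0, 8], [-4, -8]].
Characteristic polynomial det(A - λI) = λ^2 + 8λ + 32 = 0.
Eigenvalues λ = -4 ± 4i (complex conjugate pair).
For λ=-4+4i: an eigenvector is (1,-1) - i(-1,0) = (1 + i, -1).
A real fundamental pair from Re and Im of e^((-4+4i)t)v: X_1 = e^(-4t)(cos(4t)·(1,-1) + sin(4t)·(-1,0)), X_2 = e^(-4t)(sin(4t)·(1,-1) - cos(4t)·(-1,0)).
General solution: C_1X_1 + C_2X_2.

u(t) = -C_1e^(-4t)sin(4t) + C_1e^(-4t)cos(4t) + C_2e^(-4t)sin(4t) + C_2e^(-4t)cos(4t), v(t) = -C_1e^(-4t)cos(4t) - C_2e^(-4t)sin(4t)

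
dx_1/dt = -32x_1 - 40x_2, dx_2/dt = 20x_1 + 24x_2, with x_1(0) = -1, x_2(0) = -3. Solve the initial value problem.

x_1(t) = 37e^(-4t)sin(4t) - e^(-4t)cos(4t), x_2(t) = -26e^(-4t)sin(4t) - 3e^(-4t)cos(4t)

Coefficient matrix A = [[-32, -40], [20, 24]].
Characteristic polynomial det(A - λI) = λ^2 + 8λ + 32 = 0.
Eigenvalues λ = -4 ± 4i (complex conjugate pair).
For λ=-4+4i: an eigenvector is (-1,1) - i(-3,2) = (-1 + 3i, 1 - 2i).
A real fundamental pair from Re and Im of e^((-4+4i)t)v: X_1 = e^(-4t)(cos(4t)·(-1,1) + sin(4t)·(-3,2)), X_2 = e^(-4t)(sin(4t)·(-1,1) - cos(4t)·(-3,2)).
General solution: C_1X_1 + C_2X_2.
Applying x_1(0)=-1, x_2(0)=-3 gives C_1=-11, C_2=-4.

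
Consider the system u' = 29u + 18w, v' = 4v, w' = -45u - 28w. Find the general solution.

Coefficient matrix A = [[29, 0, 18], [0, 4, 0], [-45, 0, -28]].
det(A - λI) = 0 gives eigenvalues λ = -1, 4, 2.
For λ=-1: eigenvector (3,0,-5).
For λ=4: eigenvector (0,1,0).
For λ=2: eigenvector (2,0,-3).
General solution: K_1e^(-t)(3,0,-5) + K_2e^(4t)(0,1,0) + K_3e^(2t)(2,0,-3).

u(t) = 3K_1e^(-t) + 2K_3e^(2t), v(t) = K_2e^(4t), w(t) = -5K_1e^(-t) - 3K_3e^(2t)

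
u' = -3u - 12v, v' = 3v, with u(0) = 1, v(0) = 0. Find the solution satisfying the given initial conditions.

Coefficient matrix A = [[-3, -12], [0, 3]].
Characteristic polynomial det(A - λI) = λ^2 - 9 = 0.
Eigenvalues λ = 3, -3.
For λ=3: (A-λI) row 1 is [-6, -12], so an eigenvector is (2, -1).
For λ=-3: (A-λI) row 1 is [0, -12], so an eigenvector is (-1, 0).
General solution: K_1e^(3t)(2,-1) + K_2e^(-3t)(-1,0).
Applying u(0)=1, v(0)=0 gives K_1=0, K_2=-1.

u(t) = e^(-3t), v(t) = 0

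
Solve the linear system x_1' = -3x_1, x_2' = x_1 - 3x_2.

x_1(t) = -K_2e^(-3t), x_2(t) = -K_1e^(-3t) - K_2te^(-3t) + 3K_2e^(-3t)

Coefficient matrix A = [[-3, 0], [1, -3]].
Characteristic polynomial det(A - λI) = λ^2 + 6λ + 9 = 0.
Single eigenvalue λ = -3 with algebraic multiplicity 2.
Eigenvector v = (0,-1); generalized eigenvector w with (A-λI)w=v is (-1,3).
General solution: e^(-3t)[K_1·v + K_2·(t·v + w)].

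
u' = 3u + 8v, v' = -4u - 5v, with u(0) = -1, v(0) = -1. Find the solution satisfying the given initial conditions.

Coefficient matrix A = [[3, 8], [-4, -5]].
Characteristic polynomial det(A - λI) = λ^2 + 2λ + 17 = 0.
Eigenvalues λ = -1 ± 4i (complex conjugate pair).
For λ=-1+4i: an eigenvector is (1,-1) - i(-1,0) = (1 + i, -1).
A real fundamental pair from Re and Im of e^((-1+4i)t)v: X_1 = e^(-t)(cos(4t)·(1,-1) + sin(4t)·(-1,0)), X_2 = e^(-t)(sin(4t)·(1,-1) - cos(4t)·(-1,0)).
General solution: C_1X_1 + C_2X_2.
Applying u(0)=-1, v(0)=-1 gives C_1=1, C_2=-2.

u(t) = -3e^(-t)sin(4t) - e^(-t)cos(4t), v(t) = 2e^(-t)sin(4t) - e^(-t)cos(4t)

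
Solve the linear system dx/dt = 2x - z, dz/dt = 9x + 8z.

x(t) = -C_1e^(5t) - C_2te^(5t) + C_2e^(5t), z(t) = 3C_1e^(5t) + 3C_2te^(5t) - 2C_2e^(5t)

Coefficient matrix A = [[2, -1], [9, 8]].
Characteristic polynomial det(A - λI) = λ^2 - 10λ + 25 = 0.
Single eigenvalue λ = 5 with algebraic multiplicity 2.
Eigenvector v = (-1,3); generalized eigenvector w with (A-λI)w=v is (1,-2).
General solution: e^(5t)[C_1·v + C_2·(t·v + w)].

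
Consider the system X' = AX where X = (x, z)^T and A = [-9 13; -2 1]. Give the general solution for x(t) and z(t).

Coefficient matrix A = [[-9, 13], [-2, 1]].
Characteristic polynomial det(A - λI) = λ^2 + 8λ + 17 = 0.
Eigenvalues λ = -4 ± i (complex conjugate pair).
For λ=-4+i: an eigenvector is (-2,-1) - i(-3,-1) = (-2 + 3i, -1 + i).
A real fundamental pair from Re and Im of e^((-4+i)t)v: X_1 = e^(-4t)(cos(t)·(-2,-1) + sin(t)·(-3,-1)), X_2 = e^(-4t)(sin(t)·(-2,-1) - cos(t)·(-3,-1)).
General solution: c_1X_1 + c_2X_2.

x(t) = -3c_1e^(-4t)sin(t) - 2c_1e^(-4t)cos(t) - 2c_2e^(-4t)sin(t) + 3c_2e^(-4t)cos(t), z(t) = -c_1e^(-4t)sin(t) - c_1e^(-4t)cos(t) - c_2e^(-4t)sin(t) + c_2e^(-4t)cos(t)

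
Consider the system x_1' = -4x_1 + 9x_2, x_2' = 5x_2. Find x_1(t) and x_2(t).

x_1(t) = C_1e^(-4t) - C_2e^(5t), x_2(t) = -C_2e^(5t)

Coefficient matrix A = [[-4, 9], [0, 5]].
Characteristic polynomial det(A - λI) = λ^2 - λ - 20 = 0.
Eigenvalues λ = -4, 5.
For λ=-4: (A-λI) row 1 is [0, 9], so an eigenvector is (1, 0).
For λ=5: (A-λI) row 1 is [-9, 9], so an eigenvector is (-1, -1).
General solution: C_1e^(-4t)(1,0) + C_2e^(5t)(-1,-1).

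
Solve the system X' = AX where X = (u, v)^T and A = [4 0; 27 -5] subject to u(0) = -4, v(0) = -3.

Coefficient matrix A = [[4, 0], [27, -5]].
Characteristic polynomial det(A - λI) = λ^2 + λ - 20 = 0.
Eigenvalues λ = -5, 4.
For λ=-5: (A-λI) row 1 is [9, 0], so an eigenvector is (0, -1).
For λ=4: (A-λI) row 2 is [27, -9], so an eigenvector is (-1, -3).
General solution: c_1e^(-5t)(0,-1) + c_2e^(4t)(-1,-3).
Applying u(0)=-4, v(0)=-3 gives c_1=-9, c_2=4.

u(t) = -4e^(4t), v(t) = -12e^(4t) + 9e^(-5t)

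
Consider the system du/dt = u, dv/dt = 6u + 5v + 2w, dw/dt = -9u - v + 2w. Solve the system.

Coefficient matrix A = [[1, 0, 0], [6, 5, 2], [-9, -1, 2]].
det(A - λI) = 0 gives eigenvalues λ = 1, 4, 3.
For λ=1: eigenvector (1,-4,5).
For λ=4: eigenvector (0,-2,1).
For λ=3: eigenvector (0,-1,1).
General solution: c_1e^(t)(1,-4,5) + c_2e^(4t)(0,-2,1) + c_3e^(3t)(0,-1,1).

u(t) = c_1e^(t), v(t) = -4c_1e^(t) - 2c_2e^(4t) - c_3e^(3t), w(t) = 5c_1e^(t) + c_2e^(4t) + c_3e^(3t)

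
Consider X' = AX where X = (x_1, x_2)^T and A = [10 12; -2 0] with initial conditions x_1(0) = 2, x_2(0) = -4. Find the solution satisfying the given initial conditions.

Coefficient matrix A = [[10, 12], [-2, 0]].
Characteristic polynomial det(A - λI) = λ^2 - 10λ + 24 = 0.
Eigenvalues λ = 6, 4.
For λ=6: (A-λI) row 1 is [4, 12], so an eigenvector is (-3, 1).
For λ=4: (A-λI) row 1 is [6, 12], so an eigenvector is (2, -1).
General solution: C_1e^(6t)(-3,1) + C_2e^(4t)(2,-1).
Applying x_1(0)=2, x_2(0)=-4 gives C_1=6, C_2=10.

x_1(t) = -18e^(6t) + 20e^(4t), x_2(t) = 6e^(6t) - 10e^(4t)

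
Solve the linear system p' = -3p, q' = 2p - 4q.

p(t) = -c_2e^(-3t), q(t) = c_1e^(-4t) - 2c_2e^(-3t)

Coefficient matrix A = [[-3, 0], [2, -4]].
Characteristic polynomial det(A - λI) = λ^2 + 7λ + 12 = 0.
Eigenvalues λ = -4, -3.
For λ=-4: (A-λI) row 1 is [1, 0], so an eigenvector is (0, 1).
For λ=-3: (A-λI) row 2 is [2, -1], so an eigenvector is (-1, -2).
General solution: c_1e^(-4t)(0,1) + c_2e^(-3t)(-1,-2).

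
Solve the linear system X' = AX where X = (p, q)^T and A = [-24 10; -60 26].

Coefficient matrix A = [[-24, 10], [-60, 26]].
Characteristic polynomial det(A - λI) = λ^2 - 2λ - 24 = 0.
Eigenvalues λ = 6, -4.
For λ=6: (A-λI) row 1 is [-30, 10], so an eigenvector is (-1, -3).
For λ=-4: (A-λI) row 1 is [-20, 10], so an eigenvector is (1, 2).
General solution: C_1e^(6t)(-1,-3) + C_2e^(-4t)(1,2).

p(t) = -C_1e^(6t) + C_2e^(-4t), q(t) = -3C_1e^(6t) + 2C_2e^(-4t)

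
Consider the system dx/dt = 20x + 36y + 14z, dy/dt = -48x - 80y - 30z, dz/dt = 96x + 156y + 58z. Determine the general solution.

x(t) = -c_1e^(-4t) + c_2e^(4t) - c_3e^(-2t), y(t) = 3c_1e^(-4t) - 2c_2e^(4t) + c_3e^(-2t), z(t) = -6c_1e^(-4t) + 4c_2e^(4t) - c_3e^(-2t)

Coefficient matrix A = [[20, 36, 14], [-48, -80, -30], [96, 156, 58]].
det(A - λI) = 0 gives eigenvalues λ = -4, 4, -2.
For λ=-4: eigenvector (-1,3,-6).
For λ=4: eigenvector (1,-2,4).
For λ=-2: eigenvector (-1,1,-1).
General solution: c_1e^(-4t)(-1,3,-6) + c_2e^(4t)(1,-2,4) + c_3e^(-2t)(-1,1,-1).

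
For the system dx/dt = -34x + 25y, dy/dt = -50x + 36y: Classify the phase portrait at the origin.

unstable spiral

A = [[-34,25],[-50,36]]; det(A-λI) = λ^2 - 2λ + 26.
λ = 1 ± 5i: positive real part.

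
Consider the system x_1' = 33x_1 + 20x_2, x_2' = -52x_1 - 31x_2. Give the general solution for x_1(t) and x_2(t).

x_1(t) = K_1e^(t)sin(4t) + 2K_1e^(t)cos(4t) + 2K_2e^(t)sin(4t) - K_2e^(t)cos(4t), x_2(t) = -2K_1e^(t)sin(4t) - 3K_1e^(t)cos(4t) - 3K_2e^(t)sin(4t) + 2K_2e^(t)cos(4t)

Coefficient matrix A = [[33, 20], [-52, -31]].
Characteristic polynomial det(A - λI) = λ^2 - 2λ + 17 = 0.
Eigenvalues λ = 1 ± 4i (complex conjugate pair).
For λ=1+4i: an eigenvector is (2,-3) - i(1,-2) = (2 - i, -3 + 2i).
A real fundamental pair from Re and Im of e^((1+4i)t)v: X_1 = e^(t)(cos(4t)·(2,-3) + sin(4t)·(1,-2)), X_2 = e^(t)(sin(4t)·(2,-3) - cos(4t)·(1,-2)).
General solution: K_1X_1 + K_2X_2.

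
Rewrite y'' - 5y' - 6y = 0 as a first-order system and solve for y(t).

y(t) = K_1e^(-t) + K_2e^(6t)

Let x_1 = y, x_2 = y'. Then x_1' = x_2 and x_2' = 6x_1 + 5x_2.
A = [[0,1],[6,5]]; det(A-λI) = λ^2 - 5λ - 6.
Eigenvalues λ = -1, 6 with eigenvectors (1,-1), (1,6).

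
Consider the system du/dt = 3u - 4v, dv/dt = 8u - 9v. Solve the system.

Coefficient matrix A = [[3, -4], [8, -9]].
Characteristic polynomial det(A - λI) = λ^2 + 6λ + 5 = 0.
Eigenvalues λ = -5, -1.
For λ=-5: (A-λI) row 1 is [8, -4], so an eigenvector is (-1, -2).
For λ=-1: (A-λI) row 1 is [4, -4], so an eigenvector is (-1, -1).
General solution: C_1e^(-5t)(-1,-2) + C_2e^(-t)(-1,-1).

u(t) = -C_1e^(-5t) - C_2e^(-t), v(t) = -2C_1e^(-5t) - C_2e^(-t)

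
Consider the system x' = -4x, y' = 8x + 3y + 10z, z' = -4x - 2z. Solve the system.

x(t) = c_2e^(-4t), y(t) = -c_1e^(3t) - 4c_2e^(-4t) + 2c_3e^(-2t), z(t) = 2c_2e^(-4t) - c_3e^(-2t)

Coefficient matrix A = [[-4, 0, 0], [8, 3, 10], [-4, 0, -2]].
det(A - λI) = 0 gives eigenvalues λ = 3, -4, -2.
For λ=3: eigenvector (0,-1,0).
For λ=-4: eigenvector (1,-4,2).
For λ=-2: eigenvector (0,2,-1).
General solution: c_1e^(3t)(0,-1,0) + c_2e^(-4t)(1,-4,2) + c_3e^(-2t)(0,2,-1).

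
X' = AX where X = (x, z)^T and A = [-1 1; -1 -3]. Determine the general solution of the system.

x(t) = -c_1e^(-2t) - c_2te^(-2t) - 2c_2e^(-2t), z(t) = c_1e^(-2t) + c_2te^(-2t) + c_2e^(-2t)

Coefficient matrix A = [[-1, 1], [-1, -3]].
Characteristic polynomial det(A - λI) = λ^2 + 4λ + 4 = 0.
Single eigenvalue λ = -2 with algebraic multiplicity 2.
Eigenvector v = (-1,1); generalized eigenvector w with (A-λI)w=v is (-2,1).
General solution: e^(-2t)[c_1·v + c_2·(t·v + w)].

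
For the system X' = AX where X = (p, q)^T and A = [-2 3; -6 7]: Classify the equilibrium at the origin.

A = [[-2,3],[-6,7]]; det(A-λI) = λ^2 - 5λ + 4.
λ = 1, 4: both positive.

unstable node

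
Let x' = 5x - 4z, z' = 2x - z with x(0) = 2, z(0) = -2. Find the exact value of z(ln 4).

A = [[5,-4],[2,-1]]; eigenvalues λ = 3, 1.
Eigenvectors: (2,1) for λ=3, (1,1) for λ=1.
From the initial condition, c_1 = 4, c_2 = -6.
z(ln 4) = (4)(4^3)(1) + (-6)(4^1)(1) = 232.

232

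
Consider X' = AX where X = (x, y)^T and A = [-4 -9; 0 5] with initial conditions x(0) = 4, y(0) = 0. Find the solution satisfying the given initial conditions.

Coefficient matrix A = [[-4, -9], [0, 5]].
Characteristic polynomial det(A - λI) = λ^2 - λ - 20 = 0.
Eigenvalues λ = -4, 5.
For λ=-4: (A-λI) row 1 is [0, -9], so an eigenvector is (-1, 0).
For λ=5: (A-λI) row 1 is [-9, -9], so an eigenvector is (-1, 1).
General solution: C_1e^(-4t)(-1,0) + C_2e^(5t)(-1,1).
Applying x(0)=4, y(0)=0 gives C_1=-4, C_2=0.

x(t) = 4e^(-4t), y(t) = 0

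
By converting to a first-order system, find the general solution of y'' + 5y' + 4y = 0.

y(t) = c_1e^(-4t) + c_2e^(-t)

Let x_1 = y, x_2 = y'. Then x_1' = x_2 and x_2' = -4x_1 - 5x_2.
A = [[0,1],[-4,-5]]; det(A-λI) = λ^2 + 5λ + 4.
Eigenvalues λ = -4, -1 with eigenvectors (1,-4), (1,-1).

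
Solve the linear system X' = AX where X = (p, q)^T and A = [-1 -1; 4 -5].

Coefficient matrix A = [[-1, -1], [4, -5]].
Characteristic polynomial det(A - λI) = λ^2 + 6λ + 9 = 0.
Single eigenvalue λ = -3 with algebraic multiplicity 2.
Eigenvector v = (1,2); generalized eigenvector w with (A-λI)w=v is (2,3).
General solution: e^(-3t)[K_1·v + K_2·(t·v + w)].

p(t) = K_1e^(-3t) + K_2te^(-3t) + 2K_2e^(-3t), q(t) = 2K_1e^(-3t) + 2K_2te^(-3t) + 3K_2e^(-3t)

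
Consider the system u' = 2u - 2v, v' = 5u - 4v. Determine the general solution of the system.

Coefficient matrix A = [[2, -2], [5, -4]].
Characteristic polynomial det(A - λI) = λ^2 + 2λ + 2 = 0.
Eigenvalues λ = -1 ± i (complex conjugate pair).
For λ=-1+i: an eigenvector is (1,1) - i(1,2) = (1 - i, 1 - 2i).
A real fundamental pair from Re and Im of e^((-1+i)t)v: X_1 = e^(-t)(cos(t)·(1,1) + sin(t)·(1,2)), X_2 = e^(-t)(sin(t)·(1,1) - cos(t)·(1,2)).
General solution: K_1X_1 + K_2X_2.

u(t) = K_1e^(-t)sin(t) + K_1e^(-t)cos(t) + K_2e^(-t)sin(t) - K_2e^(-t)cos(t), v(t) = 2K_1e^(-t)sin(t) + K_1e^(-t)cos(t) + K_2e^(-t)sin(t) - 2K_2e^(-t)cos(t)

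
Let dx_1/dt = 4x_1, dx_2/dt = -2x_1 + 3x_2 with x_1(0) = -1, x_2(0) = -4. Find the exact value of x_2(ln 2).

A = [[4,0],[-2,3]]; eigenvalues λ = 3, 4.
Eigenvectors: (0,-1) for λ=3, (1,-2) for λ=4.
From the initial condition, c_1 = 6, c_2 = -1.
x_2(ln 2) = (6)(2^3)(-1) + (-1)(2^4)(-2) = -16.

-16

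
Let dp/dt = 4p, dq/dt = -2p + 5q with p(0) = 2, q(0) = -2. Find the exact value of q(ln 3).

A = [[4,0],[-2,5]]; eigenvalues λ = 4, 5.
Eigenvectors: (1,2) for λ=4, (0,-1) for λ=5.
From the initial condition, c_1 = 2, c_2 = 6.
q(ln 3) = (2)(3^4)(2) + (6)(3^5)(-1) = -1134.

-1134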